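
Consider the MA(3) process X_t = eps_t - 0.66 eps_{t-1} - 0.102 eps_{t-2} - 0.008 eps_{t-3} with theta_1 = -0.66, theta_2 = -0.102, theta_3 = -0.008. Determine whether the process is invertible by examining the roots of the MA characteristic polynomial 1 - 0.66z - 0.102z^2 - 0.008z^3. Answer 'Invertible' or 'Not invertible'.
\text{Invertible}

The MA(q) characteristic polynomial is P(z) = 1 - 0.66z - 0.102z^2 - 0.008z^3.
Invertibility requires all roots to lie outside the unit circle, i.e. |z| > 1 for every root.
Degree 3: look for a simple real root z0 first, then factor out (1 - z/z0) and solve the remaining quadratic.
Testing z0 = 1.25: P(1.25) = 1 + (-0.66)(1.25) + (-0.102)(1.25)^2 + (-0.008)(1.25)^3
  = 1 + (-0.825) + (-0.159375) + (-0.015625) = 0.  So z_0 = 1.25 is a root, |z_0| = 1.25.
Divide out the factor (1 - 0.8 z) = (1 - z/z0) (since 1/z0 = 0.8):
  P(z) = (1 - 0.8 z)(1 + (0.14) z + (0.01) z^2)
  [check: z-coef 0.14 - (0.8) = -0.66; z^2-coef 0.01 - (0.8)(0.14) = -0.102; z^3-coef -(0.8)(0.01) = -0.008.]
Remaining roots from the quadratic factor 1 + (0.14) z + (0.01) z^2:
  Set 1 + (0.14) z + (0.01) z^2 = 0, i.e. a z^2 + b z + c = 0 with a = 0.01, b = 0.14, c = 1.
  Discriminant D = b^2 - 4ac = (0.14)^2 - 4*(0.01)*1 = 0.0196 - (0.04) = -0.0204.
  D < 0, so the roots are the complex-conjugate pair z = (-b +/- i sqrt(-D)) / (2a) = -7 +/- 7.1414i.
  For a conjugate pair |z|^2 = z * conj(z) = (product of roots) = c/a = 1/(0.01) = 100, so |z| = sqrt(100) = 10 for both roots.
Moduli of all roots: 1.2500, 10.0000, 10.0000.
All moduli strictly greater than 1? Yes.
Verdict: Invertible.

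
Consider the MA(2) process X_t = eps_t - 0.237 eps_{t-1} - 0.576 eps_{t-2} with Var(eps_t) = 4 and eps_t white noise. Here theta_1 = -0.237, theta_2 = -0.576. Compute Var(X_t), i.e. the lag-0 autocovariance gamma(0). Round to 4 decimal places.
\gamma(0) = 5.5518

For an MA(q) process X_t = eps_t + sum_i theta_i eps_{t-i} with
Var(eps_t) = sigma^2, the variance is
  gamma(0) = sigma^2 * (1 + sum_i theta_i^2).
  sum_i theta_i^2 = (-0.237)^2 + (-0.576)^2 = 0.056169 + 0.331776 = 0.387945.
  gamma(0) = 4 * (1 + 0.387945) = 4 * 1.387945 = 5.55178, which rounds to 5.5518.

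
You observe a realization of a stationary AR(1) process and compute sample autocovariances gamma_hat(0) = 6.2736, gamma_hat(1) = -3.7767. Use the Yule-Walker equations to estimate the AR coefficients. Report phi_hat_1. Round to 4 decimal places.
\hat\phi_{1} = -0.6020

The Yule-Walker equations for an AR(p) process read, in matrix form,
  Gamma_p phi = r_p,   with   (Gamma_p)_{ij} = gamma(|i - j|),
                       (r_p)_i = gamma(i),   i,j = 1..p.
Substitute the sample gammas (Toeplitz matrix and right-hand side of size 1):
  Gamma_p = [[6.2736]]
  r_p     = [-3.7767]
With p = 1 this is the single equation gamma(0) phi_1 = gamma(1):
  phi_hat_1 = gamma(1) / gamma(0) = -3.7767 / 6.2736 = -0.6020.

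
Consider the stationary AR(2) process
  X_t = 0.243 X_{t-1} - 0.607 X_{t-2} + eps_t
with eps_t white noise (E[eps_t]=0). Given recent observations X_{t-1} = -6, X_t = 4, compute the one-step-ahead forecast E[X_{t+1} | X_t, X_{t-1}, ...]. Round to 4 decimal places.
E[X_{t+1} \mid \mathcal F_t] = 4.6140

For an AR(p) model X_t = c + sum_i phi_i X_{t-i} + eps_t, the
one-step-ahead conditional mean is
  E[X_{t+1} | X_t, ...] = c + sum_i phi_i X_{t+1-i}.
Substitute known values:
  E[X_{t+1} | ...] = (0.243) * (4) + (-0.607) * (-6)
                   = 4.6140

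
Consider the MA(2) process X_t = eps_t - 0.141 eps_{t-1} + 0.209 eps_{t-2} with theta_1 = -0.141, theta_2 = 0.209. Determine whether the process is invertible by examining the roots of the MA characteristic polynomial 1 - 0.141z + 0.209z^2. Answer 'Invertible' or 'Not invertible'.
\text{Invertible}

The MA(q) characteristic polynomial is P(z) = 1 - 0.141z + 0.209z^2.
Invertibility requires all roots to lie outside the unit circle, i.e. |z| > 1 for every root.
Set 1 + (-0.141) z + (0.209) z^2 = 0, i.e. a z^2 + b z + c = 0 with a = 0.209, b = -0.141, c = 1.
Discriminant D = b^2 - 4ac = (-0.141)^2 - 4*(0.209)*1 = 0.019881 - (0.836) = -0.816119.
D < 0, so the roots are the complex-conjugate pair z = (-b +/- i sqrt(-D)) / (2a) = 0.3373 +/- 2.1612i.
For a conjugate pair |z|^2 = z * conj(z) = (product of roots) = c/a = 1/(0.209) = 4.784689, so |z| = sqrt(4.784689) = 2.1874 for both roots.
Moduli of all roots: 2.1874, 2.1874.
All moduli strictly greater than 1? Yes.
Verdict: Invertible.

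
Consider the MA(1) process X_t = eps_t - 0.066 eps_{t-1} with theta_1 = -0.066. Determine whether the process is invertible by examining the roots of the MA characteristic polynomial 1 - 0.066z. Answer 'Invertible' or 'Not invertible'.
\text{Invertible}

The MA(q) characteristic polynomial is P(z) = 1 - 0.066z.
Invertibility requires all roots to lie outside the unit circle, i.e. |z| > 1 for every root.
This is linear in z: 1 + (-0.066) z = 0  =>  z = -1/(-0.066) = 15.151515,  |z| = 15.151515.
Moduli of all roots: 15.1515.
All moduli strictly greater than 1? Yes.
Verdict: Invertible.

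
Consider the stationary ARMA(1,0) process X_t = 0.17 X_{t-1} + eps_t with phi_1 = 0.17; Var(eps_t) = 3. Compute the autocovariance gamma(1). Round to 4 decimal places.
\gamma(1) = 0.5252

Multiply the model equation by X_{t-k} and take expectations. With theta_0 = psi_0 = 1 and psi_j the MA(infinity) weights, this gives
  gamma(k) - sum_i phi_i gamma(k-i) = c_k,
  c_k = sigma^2 * sum_{j=k..q} theta_j psi_{j-k}   (c_k = 0 for k > q),
using gamma(-m) = gamma(m).
Pure AR (q = 0): c_0 = sigma^2 = 3, c_k = 0 for k >= 1.
Equations for k = 0 and k = 1 (AR order 1):
  gamma(0) = phi_1 gamma(1) + c_0
  gamma(1) = phi_1 gamma(0) + c_1
Substituting the second into the first: gamma(0) (1 - phi_1^2) = c_0 + phi_1 c_1, so
  gamma(0) = c_0 / (1 - phi_1^2) = 3 / (1 - (0.17)^2) = 3 / 0.9711 = 3.08928.
  gamma(1) = phi_1 gamma(0) = (0.17)(3.08928) = 0.525178.
Therefore gamma(1) = 0.5252 (to 4 decimal places).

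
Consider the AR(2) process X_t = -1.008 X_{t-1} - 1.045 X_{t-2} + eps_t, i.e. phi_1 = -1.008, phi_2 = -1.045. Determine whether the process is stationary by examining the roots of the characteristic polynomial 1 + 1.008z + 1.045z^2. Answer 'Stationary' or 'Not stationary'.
\text{Not stationary}

The AR(p) characteristic polynomial is P(z) = 1 + 1.008z + 1.045z^2.
Stationarity requires all roots to lie outside the unit circle, i.e. |z| > 1 for every root.
Set 1 + (1.008) z + (1.045) z^2 = 0, i.e. a z^2 + b z + c = 0 with a = 1.045, b = 1.008, c = 1.
Discriminant D = b^2 - 4ac = (1.008)^2 - 4*(1.045)*1 = 1.016064 - (4.18) = -3.163936.
D < 0, so the roots are the complex-conjugate pair z = (-b +/- i sqrt(-D)) / (2a) = -0.4823 +/- 0.8511i.
For a conjugate pair |z|^2 = z * conj(z) = (product of roots) = c/a = 1/(1.045) = 0.956938, so |z| = sqrt(0.956938) = 0.9782 for both roots.
Moduli of all roots: 0.9782, 0.9782.
All moduli strictly greater than 1? No.
Verdict: Not stationary.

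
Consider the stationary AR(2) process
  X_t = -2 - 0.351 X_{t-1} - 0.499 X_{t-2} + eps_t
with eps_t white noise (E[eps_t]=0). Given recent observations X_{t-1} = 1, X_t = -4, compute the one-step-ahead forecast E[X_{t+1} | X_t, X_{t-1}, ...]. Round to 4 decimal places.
E[X_{t+1} \mid \mathcal F_t] = -1.0950

For an AR(p) model X_t = c + sum_i phi_i X_{t-i} + eps_t, the
one-step-ahead conditional mean is
  E[X_{t+1} | X_t, ...] = c + sum_i phi_i X_{t+1-i}.
Substitute known values:
  E[X_{t+1} | ...] = -2 + (-0.351) * (-4) + (-0.499) * (1)
                   = -1.0950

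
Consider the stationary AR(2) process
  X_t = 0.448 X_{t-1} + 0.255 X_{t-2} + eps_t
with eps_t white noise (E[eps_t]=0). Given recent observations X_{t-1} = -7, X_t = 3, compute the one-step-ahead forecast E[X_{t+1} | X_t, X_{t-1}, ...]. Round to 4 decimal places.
E[X_{t+1} \mid \mathcal F_t] = -0.4410

For an AR(p) model X_t = c + sum_i phi_i X_{t-i} + eps_t, the
one-step-ahead conditional mean is
  E[X_{t+1} | X_t, ...] = c + sum_i phi_i X_{t+1-i}.
Substitute known values:
  E[X_{t+1} | ...] = (0.448) * (3) + (0.255) * (-7)
                   = -0.4410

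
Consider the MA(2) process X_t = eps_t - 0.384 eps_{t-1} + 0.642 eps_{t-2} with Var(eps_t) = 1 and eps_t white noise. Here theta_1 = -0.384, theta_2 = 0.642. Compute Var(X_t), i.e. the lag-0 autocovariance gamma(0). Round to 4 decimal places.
\gamma(0) = 1.5596

For an MA(q) process X_t = eps_t + sum_i theta_i eps_{t-i} with
Var(eps_t) = sigma^2, the variance is
  gamma(0) = sigma^2 * (1 + sum_i theta_i^2).
  sum_i theta_i^2 = (-0.384)^2 + (0.642)^2 = 0.147456 + 0.412164 = 0.55962.
  gamma(0) = 1 * (1 + 0.55962) = 1 * 1.55962 = 1.55962, which rounds to 1.5596.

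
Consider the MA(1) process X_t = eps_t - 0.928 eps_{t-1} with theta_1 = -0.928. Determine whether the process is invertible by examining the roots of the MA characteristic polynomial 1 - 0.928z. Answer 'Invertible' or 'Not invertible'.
\text{Invertible}

The MA(q) characteristic polynomial is P(z) = 1 - 0.928z.
Invertibility requires all roots to lie outside the unit circle, i.e. |z| > 1 for every root.
This is linear in z: 1 + (-0.928) z = 0  =>  z = -1/(-0.928) = 1.077586,  |z| = 1.077586.
Moduli of all roots: 1.0776.
All moduli strictly greater than 1? Yes.
Verdict: Invertible.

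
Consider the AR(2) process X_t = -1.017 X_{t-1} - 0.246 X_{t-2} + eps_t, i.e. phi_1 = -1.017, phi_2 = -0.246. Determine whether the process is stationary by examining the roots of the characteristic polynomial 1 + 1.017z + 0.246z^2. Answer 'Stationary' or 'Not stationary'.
\text{Stationary}

The AR(p) characteristic polynomial is P(z) = 1 + 1.017z + 0.246z^2.
Stationarity requires all roots to lie outside the unit circle, i.e. |z| > 1 for every root.
Set 1 + (1.017) z + (0.246) z^2 = 0, i.e. a z^2 + b z + c = 0 with a = 0.246, b = 1.017, c = 1.
Discriminant D = b^2 - 4ac = (1.017)^2 - 4*(0.246)*1 = 1.034289 - (0.984) = 0.050289.
D >= 0, so the roots are real: z = (-b +/- sqrt(D)) / (2a) = (-1.017 +/- 0.224252) / (0.492).
  z_1 = (-1.017 + 0.224252) / (0.492) = -1.6113,   |z_1| = 1.6113.
  z_2 = (-1.017 - 0.224252) / (0.492) = -2.5229,   |z_2| = 2.5229.
Moduli of all roots: 1.6113, 2.5229.
All moduli strictly greater than 1? Yes.
Verdict: Stationary.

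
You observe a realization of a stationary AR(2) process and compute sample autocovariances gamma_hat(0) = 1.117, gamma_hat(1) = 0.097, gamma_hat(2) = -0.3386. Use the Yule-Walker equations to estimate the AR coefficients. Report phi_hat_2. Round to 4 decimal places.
\hat\phi_{2} = -0.3130

The Yule-Walker equations for an AR(p) process read, in matrix form,
  Gamma_p phi = r_p,   with   (Gamma_p)_{ij} = gamma(|i - j|),
                       (r_p)_i = gamma(i),   i,j = 1..p.
Substitute the sample gammas (Toeplitz matrix and right-hand side of size 2):
  Gamma_p = [[1.117, 0.097], [0.097, 1.117]]
  r_p     = [0.097, -0.3386]
Written out:
  1.117 phi_1 + 0.097 phi_2 = 0.097
  0.097 phi_1 + 1.117 phi_2 = -0.3386
Solve by Cramer's rule:
  det = gamma(0)^2 - gamma(1)^2 = (1.117)^2 - (0.097)^2 = 1.247689 - 0.009409 = 1.23828
  phi_hat_1 = [gamma(1) gamma(0) - gamma(1) gamma(2)] / det = [(0.097)(1.117) - (0.097)(-0.3386)] / 1.23828 = 0.1411932 / 1.23828 = 0.114
  phi_hat_2 = [gamma(0) gamma(2) - gamma(1)^2] / det = [(1.117)(-0.3386) - (0.097)^2] / 1.23828 = -0.3876252 / 1.23828 = -0.313
So phi_hat = [0.1140, -0.3130].
Therefore phi_hat_2 = -0.3130.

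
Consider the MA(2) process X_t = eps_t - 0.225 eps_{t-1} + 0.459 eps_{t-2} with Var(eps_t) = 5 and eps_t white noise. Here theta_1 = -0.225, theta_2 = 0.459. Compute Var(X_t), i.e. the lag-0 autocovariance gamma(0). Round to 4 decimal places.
\gamma(0) = 6.3065

For an MA(q) process X_t = eps_t + sum_i theta_i eps_{t-i} with
Var(eps_t) = sigma^2, the variance is
  gamma(0) = sigma^2 * (1 + sum_i theta_i^2).
  sum_i theta_i^2 = (-0.225)^2 + (0.459)^2 = 0.050625 + 0.210681 = 0.261306.
  gamma(0) = 5 * (1 + 0.261306) = 5 * 1.261306 = 6.30653, which rounds to 6.3065.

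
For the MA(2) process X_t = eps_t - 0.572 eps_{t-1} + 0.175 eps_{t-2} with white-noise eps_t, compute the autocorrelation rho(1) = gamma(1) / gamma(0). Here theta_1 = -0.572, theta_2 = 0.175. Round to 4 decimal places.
\rho(1) = -0.4950

For an MA(q) process with theta_0 = 1, the autocovariance is
  gamma(k) = sigma^2 * sum_{i=0..q-k} theta_i * theta_{i+k},
and rho(k) = gamma(k) / gamma(0). Sigma^2 cancels.
  numerator   = (1)*(-0.572) + (-0.572)*(0.175) = -0.6721.
  denominator = (1)^2 + (-0.572)^2 + (0.175)^2 = 1.357809.
  rho(1) = -0.6721 / 1.357809 = -0.4950.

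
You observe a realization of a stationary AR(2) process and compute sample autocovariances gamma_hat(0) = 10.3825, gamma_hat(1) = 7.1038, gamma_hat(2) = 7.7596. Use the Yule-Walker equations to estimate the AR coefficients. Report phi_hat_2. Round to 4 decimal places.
\hat\phi_{2} = 0.5250

The Yule-Walker equations for an AR(p) process read, in matrix form,
  Gamma_p phi = r_p,   with   (Gamma_p)_{ij} = gamma(|i - j|),
                       (r_p)_i = gamma(i),   i,j = 1..p.
Substitute the sample gammas (Toeplitz matrix and right-hand side of size 2):
  Gamma_p = [[10.3825, 7.1038], [7.1038, 10.3825]]
  r_p     = [7.1038, 7.7596]
Written out:
  10.3825 phi_1 + 7.1038 phi_2 = 7.1038
  7.1038 phi_1 + 10.3825 phi_2 = 7.7596
Solve by Cramer's rule:
  det = gamma(0)^2 - gamma(1)^2 = (10.3825)^2 - (7.1038)^2 = 107.79630625 - 50.46397444 = 57.33233181
  phi_hat_1 = [gamma(1) gamma(0) - gamma(1) gamma(2)] / det = [(7.1038)(10.3825) - (7.1038)(7.7596)] / 57.33233181 = 18.63255702 / 57.33233181 = 0.325
  phi_hat_2 = [gamma(0) gamma(2) - gamma(1)^2] / det = [(10.3825)(7.7596) - (7.1038)^2] / 57.33233181 = 30.10007256 / 57.33233181 = 0.525
So phi_hat = [0.3250, 0.5250].
Therefore phi_hat_2 = 0.5250.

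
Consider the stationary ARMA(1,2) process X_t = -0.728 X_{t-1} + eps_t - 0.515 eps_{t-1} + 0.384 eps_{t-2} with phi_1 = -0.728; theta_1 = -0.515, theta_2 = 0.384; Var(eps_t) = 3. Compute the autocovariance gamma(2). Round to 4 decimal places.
\gamma(2) = 12.9854

Multiply the model equation by X_{t-k} and take expectations. With theta_0 = psi_0 = 1 and psi_j the MA(infinity) weights, this gives
  gamma(k) - sum_i phi_i gamma(k-i) = c_k,
  c_k = sigma^2 * sum_{j=k..q} theta_j psi_{j-k}   (c_k = 0 for k > q),
using gamma(-m) = gamma(m).
psi-weights needed (psi_j = theta_j + sum_i phi_i psi_{j-i}):
  psi_1 = theta_1 + phi_1 = -0.515 + (-0.728) = -1.243
  psi_2 = theta_2 + phi_1 psi_1 = 0.384 + (-0.728)(-1.243) = 1.288904
Right-hand sides:
  c_0 = sigma^2 (1 + theta_1 psi_1 + theta_2 psi_2) = 3 * (1 + (-0.515)(-1.243) + (0.384)(1.288904)) = 3 * 2.135084 = 6.405252
  c_1 = sigma^2 (theta_1 + theta_2 psi_1) = 3 * (-0.515 + (0.384)(-1.243)) = -2.976936
  c_2 = sigma^2 theta_2 = 3 * (0.384) = 1.152
Equations for k = 0 and k = 1 (AR order 1):
  gamma(0) = phi_1 gamma(1) + c_0
  gamma(1) = phi_1 gamma(0) + c_1
Substituting the second into the first: gamma(0) (1 - phi_1^2) = c_0 + phi_1 c_1, so
  gamma(0) = (c_0 + phi_1 c_1) / (1 - phi_1^2) = (6.405252 + (-0.728)(-2.976936)) / (1 - (-0.728)^2) = 8.572462 / 0.470016 = 18.23866.
  gamma(1) = phi_1 gamma(0) + c_1 = (-0.728)(18.23866) + (-2.976936) = -16.25468.
For k = 2: gamma(2) = phi_1 gamma(1) + c_2
  = (-0.728)(-16.25468) + (1.152) = 12.985407.
Therefore gamma(2) = 12.9854 (to 4 decimal places).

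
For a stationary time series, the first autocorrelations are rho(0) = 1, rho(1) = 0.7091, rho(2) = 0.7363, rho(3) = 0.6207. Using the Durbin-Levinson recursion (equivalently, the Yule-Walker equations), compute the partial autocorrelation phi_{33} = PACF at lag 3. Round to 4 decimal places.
\phi_{33} = 0.0278

The PACF at lag k is phi_{kk}, the last component of the solution
to the Yule-Walker system G_k phi = r_k where
  (G_k)_{ij} = rho(|i - j|), (r_k)_i = rho(i), i,j = 1..k.
Equivalently, Durbin-Levinson gives phi_{kk} iteratively:
  phi_{11} = rho(1)
  phi_{kk} = [rho(k) - sum_{j=1..k-1} phi_{k-1,j} rho(k-j)]
            / [1 - sum_{j=1..k-1} phi_{k-1,j} rho(j)],
  phi_{k,j} = phi_{k-1,j} - phi_{kk} phi_{k-1,k-j},  j = 1..k-1.
Step k = 1:
  phi_11 = rho(1) = 0.7091.
Step k = 2:
  phi_22 = [rho(2) - phi_11 rho(1)] / [1 - phi_11 rho(1)] = [0.7363 - (0.7091)(0.7091)] / [1 - (0.7091)(0.7091)]
         = 0.23347719 / 0.49717719 = 0.469606.
  Update: phi_21 = phi_11 - phi_22 phi_11 = 0.7091 - (0.469606)(0.7091) = 0.376103.
Step k = 3:
  phi_33 = [rho(3) - phi_21 rho(2) - phi_22 rho(1)] / [1 - phi_21 rho(1) - phi_22 rho(2)]
    numerator   = 0.6207 - (0.376103)(0.7363) - (0.469606)(0.7091) = 0.01077827
    denominator = 1 - (0.376103)(0.7091) - (0.469606)(0.7363) = 0.387535
  phi_33 = 0.01077827 / 0.387535 = 0.0278.
Therefore phi_{33} = 0.0278.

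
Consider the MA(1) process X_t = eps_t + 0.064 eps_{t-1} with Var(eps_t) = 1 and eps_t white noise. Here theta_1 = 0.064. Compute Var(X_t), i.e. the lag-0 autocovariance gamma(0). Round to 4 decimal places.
\gamma(0) = 1.0041

For an MA(q) process X_t = eps_t + sum_i theta_i eps_{t-i} with
Var(eps_t) = sigma^2, the variance is
  gamma(0) = sigma^2 * (1 + sum_i theta_i^2).
  sum_i theta_i^2 = (0.064)^2 = 0.004096.
  gamma(0) = 1 * (1 + 0.004096) = 1 * 1.004096 = 1.004096, which rounds to 1.0041.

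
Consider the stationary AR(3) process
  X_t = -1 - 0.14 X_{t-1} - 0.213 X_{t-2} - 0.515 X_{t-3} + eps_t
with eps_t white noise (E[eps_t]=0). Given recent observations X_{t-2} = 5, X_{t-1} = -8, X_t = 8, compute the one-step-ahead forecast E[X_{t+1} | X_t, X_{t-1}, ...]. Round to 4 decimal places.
E[X_{t+1} \mid \mathcal F_t] = -2.9910

For an AR(p) model X_t = c + sum_i phi_i X_{t-i} + eps_t, the
one-step-ahead conditional mean is
  E[X_{t+1} | X_t, ...] = c + sum_i phi_i X_{t+1-i}.
Substitute known values:
  E[X_{t+1} | ...] = -1 + (-0.14) * (8) + (-0.213) * (-8) + (-0.515) * (5)
                   = -2.9910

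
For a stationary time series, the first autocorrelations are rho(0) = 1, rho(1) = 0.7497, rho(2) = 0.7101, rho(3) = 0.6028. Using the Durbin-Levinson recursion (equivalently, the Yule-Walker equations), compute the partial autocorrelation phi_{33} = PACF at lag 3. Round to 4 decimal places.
\phi_{33} = -0.0078

The PACF at lag k is phi_{kk}, the last component of the solution
to the Yule-Walker system G_k phi = r_k where
  (G_k)_{ij} = rho(|i - j|), (r_k)_i = rho(i), i,j = 1..k.
Equivalently, Durbin-Levinson gives phi_{kk} iteratively:
  phi_{11} = rho(1)
  phi_{kk} = [rho(k) - sum_{j=1..k-1} phi_{k-1,j} rho(k-j)]
            / [1 - sum_{j=1..k-1} phi_{k-1,j} rho(j)],
  phi_{k,j} = phi_{k-1,j} - phi_{kk} phi_{k-1,k-j},  j = 1..k-1.
Step k = 1:
  phi_11 = rho(1) = 0.7497.
Step k = 2:
  phi_22 = [rho(2) - phi_11 rho(1)] / [1 - phi_11 rho(1)] = [0.7101 - (0.7497)(0.7497)] / [1 - (0.7497)(0.7497)]
         = 0.14804991 / 0.43794991 = 0.338052.
  Update: phi_21 = phi_11 - phi_22 phi_11 = 0.7497 - (0.338052)(0.7497) = 0.496262.
Step k = 3:
  phi_33 = [rho(3) - phi_21 rho(2) - phi_22 rho(1)] / [1 - phi_21 rho(1) - phi_22 rho(2)]
    numerator   = 0.6028 - (0.496262)(0.7101) - (0.338052)(0.7497) = -0.00303356
    denominator = 1 - (0.496262)(0.7497) - (0.338052)(0.7101) = 0.38790132
  phi_33 = -0.00303356 / 0.38790132 = -0.0078.
Therefore phi_{33} = -0.0078.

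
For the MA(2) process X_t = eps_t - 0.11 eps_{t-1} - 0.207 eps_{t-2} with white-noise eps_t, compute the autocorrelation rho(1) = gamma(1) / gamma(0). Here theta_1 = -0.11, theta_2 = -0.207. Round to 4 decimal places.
\rho(1) = -0.0827

For an MA(q) process with theta_0 = 1, the autocovariance is
  gamma(k) = sigma^2 * sum_{i=0..q-k} theta_i * theta_{i+k},
and rho(k) = gamma(k) / gamma(0). Sigma^2 cancels.
  numerator   = (1)*(-0.11) + (-0.11)*(-0.207) = -0.08723.
  denominator = (1)^2 + (-0.11)^2 + (-0.207)^2 = 1.054949.
  rho(1) = -0.08723 / 1.054949 = -0.0827.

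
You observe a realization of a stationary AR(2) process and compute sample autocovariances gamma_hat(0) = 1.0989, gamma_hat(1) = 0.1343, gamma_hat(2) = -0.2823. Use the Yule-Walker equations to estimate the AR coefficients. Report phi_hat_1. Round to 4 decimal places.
\hat\phi_{1} = 0.1559

The Yule-Walker equations for an AR(p) process read, in matrix form,
  Gamma_p phi = r_p,   with   (Gamma_p)_{ij} = gamma(|i - j|),
                       (r_p)_i = gamma(i),   i,j = 1..p.
Substitute the sample gammas (Toeplitz matrix and right-hand side of size 2):
  Gamma_p = [[1.0989, 0.1343], [0.1343, 1.0989]]
  r_p     = [0.1343, -0.2823]
Written out:
  1.0989 phi_1 + 0.1343 phi_2 = 0.1343
  0.1343 phi_1 + 1.0989 phi_2 = -0.2823
Solve by Cramer's rule:
  det = gamma(0)^2 - gamma(1)^2 = (1.0989)^2 - (0.1343)^2 = 1.20758121 - 0.01803649 = 1.18954472
  phi_hat_1 = [gamma(1) gamma(0) - gamma(1) gamma(2)] / det = [(0.1343)(1.0989) - (0.1343)(-0.2823)] / 1.18954472 = 0.18549516 / 1.18954472 = 0.1559
  phi_hat_2 = [gamma(0) gamma(2) - gamma(1)^2] / det = [(1.0989)(-0.2823) - (0.1343)^2] / 1.18954472 = -0.32825596 / 1.18954472 = -0.276
So phi_hat = [0.1559, -0.2760].
Therefore phi_hat_1 = 0.1559.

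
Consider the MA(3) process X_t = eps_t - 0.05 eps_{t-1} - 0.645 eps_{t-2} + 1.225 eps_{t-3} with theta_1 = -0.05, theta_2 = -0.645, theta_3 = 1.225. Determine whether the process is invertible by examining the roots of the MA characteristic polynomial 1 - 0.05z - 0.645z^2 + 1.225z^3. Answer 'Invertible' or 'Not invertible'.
\text{Not invertible}

The MA(q) characteristic polynomial is P(z) = 1 - 0.05z - 0.645z^2 + 1.225z^3.
Invertibility requires all roots to lie outside the unit circle, i.e. |z| > 1 for every root.
Degree 3: look for a simple real root z0 first, then factor out (1 - z/z0) and solve the remaining quadratic.
Testing z0 = -0.8: P(-0.8) = 1 + (-0.05)(-0.8) + (-0.645)(-0.8)^2 + (1.225)(-0.8)^3
  = 1 + (0.04) + (-0.4128) + (-0.6272) = 0.  So z_0 = -0.8 is a root, |z_0| = 0.8.
Divide out the factor (1 + 1.25 z) = (1 - z/z0) (since 1/z0 = -1.25):
  P(z) = (1 + 1.25 z)(1 + (-1.3) z + (0.98) z^2)
  [check: z-coef -1.3 - (-1.25) = -0.05; z^2-coef 0.98 - (-1.25)(-1.3) = -0.645; z^3-coef -(-1.25)(0.98) = 1.225.]
Remaining roots from the quadratic factor 1 + (-1.3) z + (0.98) z^2:
  Set 1 + (-1.3) z + (0.98) z^2 = 0, i.e. a z^2 + b z + c = 0 with a = 0.98, b = -1.3, c = 1.
  Discriminant D = b^2 - 4ac = (-1.3)^2 - 4*(0.98)*1 = 1.69 - (3.92) = -2.23.
  D < 0, so the roots are the complex-conjugate pair z = (-b +/- i sqrt(-D)) / (2a) = 0.6633 +/- 0.7619i.
  For a conjugate pair |z|^2 = z * conj(z) = (product of roots) = c/a = 1/(0.98) = 1.020408, so |z| = sqrt(1.020408) = 1.0102 for both roots.
Moduli of all roots: 0.8000, 1.0102, 1.0102.
All moduli strictly greater than 1? No.
Verdict: Not invertible.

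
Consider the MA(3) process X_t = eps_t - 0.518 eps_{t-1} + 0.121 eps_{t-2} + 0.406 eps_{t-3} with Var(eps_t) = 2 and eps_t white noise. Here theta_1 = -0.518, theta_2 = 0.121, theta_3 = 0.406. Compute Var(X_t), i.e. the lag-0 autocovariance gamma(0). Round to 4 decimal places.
\gamma(0) = 2.8956

For an MA(q) process X_t = eps_t + sum_i theta_i eps_{t-i} with
Var(eps_t) = sigma^2, the variance is
  gamma(0) = sigma^2 * (1 + sum_i theta_i^2).
  sum_i theta_i^2 = (-0.518)^2 + (0.121)^2 + (0.406)^2 = 0.268324 + 0.014641 + 0.164836 = 0.447801.
  gamma(0) = 2 * (1 + 0.447801) = 2 * 1.447801 = 2.895602, which rounds to 2.8956.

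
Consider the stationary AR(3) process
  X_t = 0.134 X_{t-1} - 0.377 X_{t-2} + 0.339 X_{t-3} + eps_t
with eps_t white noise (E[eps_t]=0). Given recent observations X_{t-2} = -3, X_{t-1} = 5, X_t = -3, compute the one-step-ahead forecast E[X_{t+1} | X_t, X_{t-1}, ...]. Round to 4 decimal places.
E[X_{t+1} \mid \mathcal F_t] = -3.3040

For an AR(p) model X_t = c + sum_i phi_i X_{t-i} + eps_t, the
one-step-ahead conditional mean is
  E[X_{t+1} | X_t, ...] = c + sum_i phi_i X_{t+1-i}.
Substitute known values:
  E[X_{t+1} | ...] = (0.134) * (-3) + (-0.377) * (5) + (0.339) * (-3)
                   = -3.3040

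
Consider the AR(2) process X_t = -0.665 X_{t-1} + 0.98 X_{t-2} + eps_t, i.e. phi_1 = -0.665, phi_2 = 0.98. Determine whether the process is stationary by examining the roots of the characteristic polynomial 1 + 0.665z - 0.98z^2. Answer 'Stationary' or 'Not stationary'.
\text{Not stationary}

The AR(p) characteristic polynomial is P(z) = 1 + 0.665z - 0.98z^2.
Stationarity requires all roots to lie outside the unit circle, i.e. |z| > 1 for every root.
Set 1 + (0.665) z + (-0.98) z^2 = 0, i.e. a z^2 + b z + c = 0 with a = -0.98, b = 0.665, c = 1.
Discriminant D = b^2 - 4ac = (0.665)^2 - 4*(-0.98)*1 = 0.442225 - (-3.92) = 4.362225.
D >= 0, so the roots are real: z = (-b +/- sqrt(D)) / (2a) = (-0.665 +/- 2.088594) / (-1.96).
  z_1 = (-0.665 + 2.088594) / (-1.96) = -0.7263,   |z_1| = 0.7263.
  z_2 = (-0.665 - 2.088594) / (-1.96) = 1.4049,   |z_2| = 1.4049.
Moduli of all roots: 0.7263, 1.4049.
All moduli strictly greater than 1? No.
Verdict: Not stationary.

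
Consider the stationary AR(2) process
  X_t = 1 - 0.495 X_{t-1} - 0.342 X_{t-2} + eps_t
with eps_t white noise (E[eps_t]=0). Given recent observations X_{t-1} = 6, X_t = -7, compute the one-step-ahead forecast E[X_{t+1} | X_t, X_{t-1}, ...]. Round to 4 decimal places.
E[X_{t+1} \mid \mathcal F_t] = 2.4130

For an AR(p) model X_t = c + sum_i phi_i X_{t-i} + eps_t, the
one-step-ahead conditional mean is
  E[X_{t+1} | X_t, ...] = c + sum_i phi_i X_{t+1-i}.
Substitute known values:
  E[X_{t+1} | ...] = 1 + (-0.495) * (-7) + (-0.342) * (6)
                   = 2.4130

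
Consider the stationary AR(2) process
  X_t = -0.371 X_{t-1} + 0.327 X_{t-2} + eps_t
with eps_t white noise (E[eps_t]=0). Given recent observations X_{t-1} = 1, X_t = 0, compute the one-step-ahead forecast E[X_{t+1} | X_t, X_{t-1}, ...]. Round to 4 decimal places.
E[X_{t+1} \mid \mathcal F_t] = 0.3270

For an AR(p) model X_t = c + sum_i phi_i X_{t-i} + eps_t, the
one-step-ahead conditional mean is
  E[X_{t+1} | X_t, ...] = c + sum_i phi_i X_{t+1-i}.
Substitute known values:
  E[X_{t+1} | ...] = (-0.371) * (0) + (0.327) * (1)
                   = 0.3270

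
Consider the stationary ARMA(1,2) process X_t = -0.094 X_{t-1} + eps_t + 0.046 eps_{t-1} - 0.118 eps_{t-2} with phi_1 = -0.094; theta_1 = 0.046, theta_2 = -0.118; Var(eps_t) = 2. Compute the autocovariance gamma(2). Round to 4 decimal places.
\gamma(2) = -0.2278

Multiply the model equation by X_{t-k} and take expectations. With theta_0 = psi_0 = 1 and psi_j the MA(infinity) weights, this gives
  gamma(k) - sum_i phi_i gamma(k-i) = c_k,
  c_k = sigma^2 * sum_{j=k..q} theta_j psi_{j-k}   (c_k = 0 for k > q),
using gamma(-m) = gamma(m).
psi-weights needed (psi_j = theta_j + sum_i phi_i psi_{j-i}):
  psi_1 = theta_1 + phi_1 = 0.046 + (-0.094) = -0.048
  psi_2 = theta_2 + phi_1 psi_1 = -0.118 + (-0.094)(-0.048) = -0.113488
Right-hand sides:
  c_0 = sigma^2 (1 + theta_1 psi_1 + theta_2 psi_2) = 2 * (1 + (0.046)(-0.048) + (-0.118)(-0.113488)) = 2 * 1.011184 = 2.022367
  c_1 = sigma^2 (theta_1 + theta_2 psi_1) = 2 * (0.046 + (-0.118)(-0.048)) = 0.103328
  c_2 = sigma^2 theta_2 = 2 * (-0.118) = -0.236
Equations for k = 0 and k = 1 (AR order 1):
  gamma(0) = phi_1 gamma(1) + c_0
  gamma(1) = phi_1 gamma(0) + c_1
Substituting the second into the first: gamma(0) (1 - phi_1^2) = c_0 + phi_1 c_1, so
  gamma(0) = (c_0 + phi_1 c_1) / (1 - phi_1^2) = (2.022367 + (-0.094)(0.103328)) / (1 - (-0.094)^2) = 2.012654 / 0.991164 = 2.030597.
  gamma(1) = phi_1 gamma(0) + c_1 = (-0.094)(2.030597) + (0.103328) = -0.087548.
For k = 2: gamma(2) = phi_1 gamma(1) + c_2
  = (-0.094)(-0.087548) + (-0.236) = -0.22777.
Therefore gamma(2) = -0.2278 (to 4 decimal places).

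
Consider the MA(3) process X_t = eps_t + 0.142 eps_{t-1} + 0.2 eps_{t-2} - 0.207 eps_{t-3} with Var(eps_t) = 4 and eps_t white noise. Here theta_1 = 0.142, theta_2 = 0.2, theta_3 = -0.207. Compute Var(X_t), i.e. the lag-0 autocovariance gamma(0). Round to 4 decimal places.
\gamma(0) = 4.4121

For an MA(q) process X_t = eps_t + sum_i theta_i eps_{t-i} with
Var(eps_t) = sigma^2, the variance is
  gamma(0) = sigma^2 * (1 + sum_i theta_i^2).
  sum_i theta_i^2 = (0.142)^2 + (0.2)^2 + (-0.207)^2 = 0.020164 + 0.04 + 0.042849 = 0.103013.
  gamma(0) = 4 * (1 + 0.103013) = 4 * 1.103013 = 4.412052, which rounds to 4.4121.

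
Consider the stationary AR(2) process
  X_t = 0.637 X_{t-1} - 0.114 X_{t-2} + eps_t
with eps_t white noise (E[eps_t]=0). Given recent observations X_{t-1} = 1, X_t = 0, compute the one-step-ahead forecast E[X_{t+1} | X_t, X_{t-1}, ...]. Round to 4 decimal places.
E[X_{t+1} \mid \mathcal F_t] = -0.1140

For an AR(p) model X_t = c + sum_i phi_i X_{t-i} + eps_t, the
one-step-ahead conditional mean is
  E[X_{t+1} | X_t, ...] = c + sum_i phi_i X_{t+1-i}.
Substitute known values:
  E[X_{t+1} | ...] = (0.637) * (0) + (-0.114) * (1)
                   = -0.1140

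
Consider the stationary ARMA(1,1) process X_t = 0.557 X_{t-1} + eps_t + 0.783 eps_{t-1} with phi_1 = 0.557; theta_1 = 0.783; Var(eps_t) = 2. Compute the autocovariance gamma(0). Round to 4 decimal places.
\gamma(0) = 7.2065

Multiply the model equation by X_{t-k} and take expectations. With theta_0 = psi_0 = 1 and psi_j the MA(infinity) weights, this gives
  gamma(k) - sum_i phi_i gamma(k-i) = c_k,
  c_k = sigma^2 * sum_{j=k..q} theta_j psi_{j-k}   (c_k = 0 for k > q),
using gamma(-m) = gamma(m).
psi-weights needed (psi_j = theta_j + sum_i phi_i psi_{j-i}):
  psi_1 = theta_1 + phi_1 = 0.783 + (0.557) = 1.34
Right-hand sides:
  c_0 = sigma^2 (1 + theta_1 psi_1) = 2 * (1 + (0.783)(1.34)) = 2 * 2.04922 = 4.09844
  c_1 = sigma^2 theta_1 = 2 * (0.783) = 1.566
  c_2 = 0
Equations for k = 0 and k = 1 (AR order 1):
  gamma(0) = phi_1 gamma(1) + c_0
  gamma(1) = phi_1 gamma(0) + c_1
Substituting the second into the first: gamma(0) (1 - phi_1^2) = c_0 + phi_1 c_1, so
  gamma(0) = (c_0 + phi_1 c_1) / (1 - phi_1^2) = (4.09844 + (0.557)(1.566)) / (1 - (0.557)^2) = 4.970702 / 0.689751 = 7.206517.
Therefore gamma(0) = 7.2065 (to 4 decimal places).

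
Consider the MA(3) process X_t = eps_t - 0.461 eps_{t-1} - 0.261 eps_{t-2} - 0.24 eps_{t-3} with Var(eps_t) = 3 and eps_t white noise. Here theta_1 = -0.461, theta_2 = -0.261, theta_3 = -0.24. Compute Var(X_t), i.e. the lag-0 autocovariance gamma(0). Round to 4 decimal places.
\gamma(0) = 4.0147

For an MA(q) process X_t = eps_t + sum_i theta_i eps_{t-i} with
Var(eps_t) = sigma^2, the variance is
  gamma(0) = sigma^2 * (1 + sum_i theta_i^2).
  sum_i theta_i^2 = (-0.461)^2 + (-0.261)^2 + (-0.24)^2 = 0.212521 + 0.068121 + 0.0576 = 0.338242.
  gamma(0) = 3 * (1 + 0.338242) = 3 * 1.338242 = 4.014726, which rounds to 4.0147.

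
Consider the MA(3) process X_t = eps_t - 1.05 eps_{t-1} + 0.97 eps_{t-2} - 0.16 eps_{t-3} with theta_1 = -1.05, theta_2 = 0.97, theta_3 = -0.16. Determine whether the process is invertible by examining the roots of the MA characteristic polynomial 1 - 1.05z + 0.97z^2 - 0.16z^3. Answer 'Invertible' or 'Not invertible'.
\text{Invertible}

The MA(q) characteristic polynomial is P(z) = 1 - 1.05z + 0.97z^2 - 0.16z^3.
Invertibility requires all roots to lie outside the unit circle, i.e. |z| > 1 for every root.
Degree 3: look for a simple real root z0 first, then factor out (1 - z/z0) and solve the remaining quadratic.
Testing z0 = 5: P(5) = 1 + (-1.05)(5) + (0.97)(5)^2 + (-0.16)(5)^3
  = 1 + (-5.25) + (24.25) + (-20) = 0.  So z_0 = 5 is a root, |z_0| = 5.
Divide out the factor (1 - 0.2 z) = (1 - z/z0) (since 1/z0 = 0.2):
  P(z) = (1 - 0.2 z)(1 + (-0.85) z + (0.8) z^2)
  [check: z-coef -0.85 - (0.2) = -1.05; z^2-coef 0.8 - (0.2)(-0.85) = 0.97; z^3-coef -(0.2)(0.8) = -0.16.]
Remaining roots from the quadratic factor 1 + (-0.85) z + (0.8) z^2:
  Set 1 + (-0.85) z + (0.8) z^2 = 0, i.e. a z^2 + b z + c = 0 with a = 0.8, b = -0.85, c = 1.
  Discriminant D = b^2 - 4ac = (-0.85)^2 - 4*(0.8)*1 = 0.7225 - (3.2) = -2.4775.
  D < 0, so the roots are the complex-conjugate pair z = (-b +/- i sqrt(-D)) / (2a) = 0.5312 +/- 0.9838i.
  For a conjugate pair |z|^2 = z * conj(z) = (product of roots) = c/a = 1/(0.8) = 1.25, so |z| = sqrt(1.25) = 1.118 for both roots.
Moduli of all roots: 5.0000, 1.1180, 1.1180.
All moduli strictly greater than 1? Yes.
Verdict: Invertible.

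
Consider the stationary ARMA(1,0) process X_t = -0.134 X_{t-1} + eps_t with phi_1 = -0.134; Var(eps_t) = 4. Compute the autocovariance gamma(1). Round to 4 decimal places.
\gamma(1) = -0.5458

Multiply the model equation by X_{t-k} and take expectations. With theta_0 = psi_0 = 1 and psi_j the MA(infinity) weights, this gives
  gamma(k) - sum_i phi_i gamma(k-i) = c_k,
  c_k = sigma^2 * sum_{j=k..q} theta_j psi_{j-k}   (c_k = 0 for k > q),
using gamma(-m) = gamma(m).
Pure AR (q = 0): c_0 = sigma^2 = 4, c_k = 0 for k >= 1.
Equations for k = 0 and k = 1 (AR order 1):
  gamma(0) = phi_1 gamma(1) + c_0
  gamma(1) = phi_1 gamma(0) + c_1
Substituting the second into the first: gamma(0) (1 - phi_1^2) = c_0 + phi_1 c_1, so
  gamma(0) = c_0 / (1 - phi_1^2) = 4 / (1 - (-0.134)^2) = 4 / 0.982044 = 4.073137.
  gamma(1) = phi_1 gamma(0) = (-0.134)(4.073137) = -0.5458.
Therefore gamma(1) = -0.5458 (to 4 decimal places).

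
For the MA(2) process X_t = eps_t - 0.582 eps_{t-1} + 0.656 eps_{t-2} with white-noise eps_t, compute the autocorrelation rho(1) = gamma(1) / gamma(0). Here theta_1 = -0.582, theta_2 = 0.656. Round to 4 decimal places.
\rho(1) = -0.5448

For an MA(q) process with theta_0 = 1, the autocovariance is
  gamma(k) = sigma^2 * sum_{i=0..q-k} theta_i * theta_{i+k},
and rho(k) = gamma(k) / gamma(0). Sigma^2 cancels.
  numerator   = (1)*(-0.582) + (-0.582)*(0.656) = -0.963792.
  denominator = (1)^2 + (-0.582)^2 + (0.656)^2 = 1.76906.
  rho(1) = -0.963792 / 1.76906 = -0.5448.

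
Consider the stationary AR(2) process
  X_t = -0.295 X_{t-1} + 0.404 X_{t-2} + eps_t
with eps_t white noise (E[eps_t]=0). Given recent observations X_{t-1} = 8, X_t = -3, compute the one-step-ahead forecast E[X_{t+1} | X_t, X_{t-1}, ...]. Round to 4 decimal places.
E[X_{t+1} \mid \mathcal F_t] = 4.1170

For an AR(p) model X_t = c + sum_i phi_i X_{t-i} + eps_t, the
one-step-ahead conditional mean is
  E[X_{t+1} | X_t, ...] = c + sum_i phi_i X_{t+1-i}.
Substitute known values:
  E[X_{t+1} | ...] = (-0.295) * (-3) + (0.404) * (8)
                   = 4.1170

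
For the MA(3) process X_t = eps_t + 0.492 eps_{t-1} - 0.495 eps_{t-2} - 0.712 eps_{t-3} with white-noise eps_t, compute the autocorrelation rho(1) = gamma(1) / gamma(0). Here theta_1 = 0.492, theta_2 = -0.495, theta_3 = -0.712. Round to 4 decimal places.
\rho(1) = 0.3013

For an MA(q) process with theta_0 = 1, the autocovariance is
  gamma(k) = sigma^2 * sum_{i=0..q-k} theta_i * theta_{i+k},
and rho(k) = gamma(k) / gamma(0). Sigma^2 cancels.
  numerator   = (1)*(0.492) + (0.492)*(-0.495) + (-0.495)*(-0.712) = 0.6009.
  denominator = (1)^2 + (0.492)^2 + (-0.495)^2 + (-0.712)^2 = 1.994033.
  rho(1) = 0.6009 / 1.994033 = 0.3013.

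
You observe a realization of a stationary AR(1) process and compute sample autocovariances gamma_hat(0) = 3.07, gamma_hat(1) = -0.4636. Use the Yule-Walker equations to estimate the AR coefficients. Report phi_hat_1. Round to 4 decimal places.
\hat\phi_{1} = -0.1510

The Yule-Walker equations for an AR(p) process read, in matrix form,
  Gamma_p phi = r_p,   with   (Gamma_p)_{ij} = gamma(|i - j|),
                       (r_p)_i = gamma(i),   i,j = 1..p.
Substitute the sample gammas (Toeplitz matrix and right-hand side of size 1):
  Gamma_p = [[3.07]]
  r_p     = [-0.4636]
With p = 1 this is the single equation gamma(0) phi_1 = gamma(1):
  phi_hat_1 = gamma(1) / gamma(0) = -0.4636 / 3.07 = -0.1510.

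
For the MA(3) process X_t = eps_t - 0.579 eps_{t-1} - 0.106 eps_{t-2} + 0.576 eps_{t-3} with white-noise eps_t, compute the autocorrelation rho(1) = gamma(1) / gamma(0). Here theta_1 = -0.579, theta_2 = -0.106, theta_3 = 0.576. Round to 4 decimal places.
\rho(1) = -0.3448

For an MA(q) process with theta_0 = 1, the autocovariance is
  gamma(k) = sigma^2 * sum_{i=0..q-k} theta_i * theta_{i+k},
and rho(k) = gamma(k) / gamma(0). Sigma^2 cancels.
  numerator   = (1)*(-0.579) + (-0.579)*(-0.106) + (-0.106)*(0.576) = -0.578682.
  denominator = (1)^2 + (-0.579)^2 + (-0.106)^2 + (0.576)^2 = 1.678253.
  rho(1) = -0.578682 / 1.678253 = -0.3448.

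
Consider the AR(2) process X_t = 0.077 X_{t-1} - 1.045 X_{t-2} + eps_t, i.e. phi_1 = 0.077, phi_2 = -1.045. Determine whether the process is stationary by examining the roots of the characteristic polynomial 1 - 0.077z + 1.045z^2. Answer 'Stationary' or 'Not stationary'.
\text{Not stationary}

The AR(p) characteristic polynomial is P(z) = 1 - 0.077z + 1.045z^2.
Stationarity requires all roots to lie outside the unit circle, i.e. |z| > 1 for every root.
Set 1 + (-0.077) z + (1.045) z^2 = 0, i.e. a z^2 + b z + c = 0 with a = 1.045, b = -0.077, c = 1.
Discriminant D = b^2 - 4ac = (-0.077)^2 - 4*(1.045)*1 = 0.005929 - (4.18) = -4.174071.
D < 0, so the roots are the complex-conjugate pair z = (-b +/- i sqrt(-D)) / (2a) = 0.0368 +/- 0.9775i.
For a conjugate pair |z|^2 = z * conj(z) = (product of roots) = c/a = 1/(1.045) = 0.956938, so |z| = sqrt(0.956938) = 0.9782 for both roots.
Moduli of all roots: 0.9782, 0.9782.
All moduli strictly greater than 1? No.
Verdict: Not stationary.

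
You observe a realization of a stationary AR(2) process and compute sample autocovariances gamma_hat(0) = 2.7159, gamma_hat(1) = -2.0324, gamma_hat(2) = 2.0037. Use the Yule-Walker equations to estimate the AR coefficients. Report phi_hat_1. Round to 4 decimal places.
\hat\phi_{1} = -0.4460

The Yule-Walker equations for an AR(p) process read, in matrix form,
  Gamma_p phi = r_p,   with   (Gamma_p)_{ij} = gamma(|i - j|),
                       (r_p)_i = gamma(i),   i,j = 1..p.
Substitute the sample gammas (Toeplitz matrix and right-hand side of size 2):
  Gamma_p = [[2.7159, -2.0324], [-2.0324, 2.7159]]
  r_p     = [-2.0324, 2.0037]
Written out:
  2.7159 phi_1 - 2.0324 phi_2 = -2.0324
  -2.0324 phi_1 + 2.7159 phi_2 = 2.0037
Solve by Cramer's rule:
  det = gamma(0)^2 - gamma(1)^2 = (2.7159)^2 - (-2.0324)^2 = 7.37611281 - 4.13064976 = 3.24546305
  phi_hat_1 = [gamma(1) gamma(0) - gamma(1) gamma(2)] / det = [(-2.0324)(2.7159) - (-2.0324)(2.0037)] / 3.24546305 = -1.44747528 / 3.24546305 = -0.446
  phi_hat_2 = [gamma(0) gamma(2) - gamma(1)^2] / det = [(2.7159)(2.0037) - (-2.0324)^2] / 3.24546305 = 1.31119907 / 3.24546305 = 0.404
So phi_hat = [-0.4460, 0.4040].
Therefore phi_hat_1 = -0.4460.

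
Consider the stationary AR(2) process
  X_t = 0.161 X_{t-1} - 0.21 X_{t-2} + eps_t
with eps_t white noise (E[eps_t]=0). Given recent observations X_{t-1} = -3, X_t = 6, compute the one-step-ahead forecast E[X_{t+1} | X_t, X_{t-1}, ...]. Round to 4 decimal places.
E[X_{t+1} \mid \mathcal F_t] = 1.5960

For an AR(p) model X_t = c + sum_i phi_i X_{t-i} + eps_t, the
one-step-ahead conditional mean is
  E[X_{t+1} | X_t, ...] = c + sum_i phi_i X_{t+1-i}.
Substitute known values:
  E[X_{t+1} | ...] = (0.161) * (6) + (-0.21) * (-3)
                   = 1.5960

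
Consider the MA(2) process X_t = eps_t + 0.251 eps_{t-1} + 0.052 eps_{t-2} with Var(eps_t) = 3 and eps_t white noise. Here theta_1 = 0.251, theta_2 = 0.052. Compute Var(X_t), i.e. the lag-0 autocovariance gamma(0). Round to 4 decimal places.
\gamma(0) = 3.1971

For an MA(q) process X_t = eps_t + sum_i theta_i eps_{t-i} with
Var(eps_t) = sigma^2, the variance is
  gamma(0) = sigma^2 * (1 + sum_i theta_i^2).
  sum_i theta_i^2 = (0.251)^2 + (0.052)^2 = 0.063001 + 0.002704 = 0.065705.
  gamma(0) = 3 * (1 + 0.065705) = 3 * 1.065705 = 3.197115, which rounds to 3.1971.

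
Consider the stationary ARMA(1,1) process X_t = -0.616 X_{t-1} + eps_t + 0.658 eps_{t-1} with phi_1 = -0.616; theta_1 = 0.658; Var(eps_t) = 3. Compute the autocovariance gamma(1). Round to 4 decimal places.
\gamma(1) = 0.1207

Multiply the model equation by X_{t-k} and take expectations. With theta_0 = psi_0 = 1 and psi_j the MA(infinity) weights, this gives
  gamma(k) - sum_i phi_i gamma(k-i) = c_k,
  c_k = sigma^2 * sum_{j=k..q} theta_j psi_{j-k}   (c_k = 0 for k > q),
using gamma(-m) = gamma(m).
psi-weights needed (psi_j = theta_j + sum_i phi_i psi_{j-i}):
  psi_1 = theta_1 + phi_1 = 0.658 + (-0.616) = 0.042
Right-hand sides:
  c_0 = sigma^2 (1 + theta_1 psi_1) = 3 * (1 + (0.658)(0.042)) = 3 * 1.027636 = 3.082908
  c_1 = sigma^2 theta_1 = 3 * (0.658) = 1.974
  c_2 = 0
Equations for k = 0 and k = 1 (AR order 1):
  gamma(0) = phi_1 gamma(1) + c_0
  gamma(1) = phi_1 gamma(0) + c_1
Substituting the second into the first: gamma(0) (1 - phi_1^2) = c_0 + phi_1 c_1, so
  gamma(0) = (c_0 + phi_1 c_1) / (1 - phi_1^2) = (3.082908 + (-0.616)(1.974)) / (1 - (-0.616)^2) = 1.866924 / 0.620544 = 3.008528.
  gamma(1) = phi_1 gamma(0) + c_1 = (-0.616)(3.008528) + (1.974) = 0.120747.
Therefore gamma(1) = 0.1207 (to 4 decimal places).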